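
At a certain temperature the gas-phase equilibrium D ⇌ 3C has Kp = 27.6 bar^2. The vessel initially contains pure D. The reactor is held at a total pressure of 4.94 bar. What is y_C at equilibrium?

Basis: 1 mol D initially; let X = conversion of D. Extent ξ = X.
Moles: n_D = 1 − X; n_C = 3X.
Summing: n_T = 1 + 2X.
With p_i = (n_i/n_T)P, Kp = p_C^3 / (p_D).
Substituting and setting equal to 27.6 bar^2 gives a polynomial in X; the root in (0,1) is X = 0.436.
Then n_C = 1.31, n_T = 1.87, so y_C = 0.699.

y_C = 0.699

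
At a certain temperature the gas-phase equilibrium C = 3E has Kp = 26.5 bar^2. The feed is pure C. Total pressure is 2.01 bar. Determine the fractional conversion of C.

X = 0.733

Let X = conversion of C (basis 1 mol C); extent of reaction ξ = X.
Species balance: n_C = 1 − X; n_E = 3X.
n_T = Σnᵢ = 1 + 2X.
y_i = n_i/n_T, p_i = y_i·P. Kp = p_E^3 / (p_C).
Substituting and setting equal to 26.5 bar^2 gives a polynomial in X; the root in (0,1) is X = 0.733.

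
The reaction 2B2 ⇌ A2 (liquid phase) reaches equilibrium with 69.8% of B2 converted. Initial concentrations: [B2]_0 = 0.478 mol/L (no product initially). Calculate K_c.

K_c = 8.01 L/mol

Let X = conversion of B2.
Concentrations: [B2] = 0.478 − 0.478X; [A2] = 0.239X.
At X = 0.698: [B2] = 0.144, [A2] = 0.167.
K_c = [A2] / ([B2]^2) = 8.01 L/mol.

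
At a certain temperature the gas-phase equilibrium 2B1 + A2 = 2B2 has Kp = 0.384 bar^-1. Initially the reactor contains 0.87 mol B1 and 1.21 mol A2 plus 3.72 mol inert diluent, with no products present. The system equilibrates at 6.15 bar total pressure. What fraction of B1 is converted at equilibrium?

Take 0.87 mol B1 as basis and let X be its fractional conversion, so ξ = 0.435X.
Species balance: n_B1 = 0.87 − 0.87X; n_A2 = 1.21 − 0.435X; n_B2 = 0.87X; n_I = 3.72 (inert).
n_T = Σnᵢ = 5.8 − 0.435X.
With p_i = (n_i/n_T)P, Kp = p_B2^2 / (p_B1^2 p_A2).
This yields a degree-3 equation in X; solving on (0,1), X = 0.397.

X = 0.397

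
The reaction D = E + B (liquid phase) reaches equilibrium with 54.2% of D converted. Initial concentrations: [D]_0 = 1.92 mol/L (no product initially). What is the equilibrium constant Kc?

Kc = 1.23 mol/L

Let X = conversion of D.
Concentrations: [D] = 1.92 − 1.92X; [E] = 1.92X; [B] = 1.92X.
At X = 0.542: [D] = 0.879, [E] = 1.04, [B] = 1.04.
Kc = [E] [B] / ([D]) = 1.23 mol/L.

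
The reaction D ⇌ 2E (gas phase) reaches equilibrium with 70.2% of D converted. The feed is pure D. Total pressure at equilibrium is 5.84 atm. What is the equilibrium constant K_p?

K_p = 22.7 atm

Let X = conversion of D (basis 1 mol D); extent of reaction ξ = X.
Mole table: n_D = 1 − X; n_E = 2X.
Total moles n_T = 1 + X.
At X = 0.702: n_D = 0.298, n_E = 1.4, n_T = 1.7.
p_i = (n_i/n_T)·P. K_p = p_E^2 / (p_D) = 22.7 atm.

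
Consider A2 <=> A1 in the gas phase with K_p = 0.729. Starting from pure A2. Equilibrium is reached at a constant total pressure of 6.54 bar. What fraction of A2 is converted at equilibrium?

X = 0.422

Let X = conversion of A2 (basis 1 mol A2); extent of reaction ξ = X.
Species balance: n_A2 = 1 − X; n_A1 = X.
n_T stays at 1 (no change in mole number).
With p_i = (n_i/n_T)P, K_p = p_A1 / (p_A2).
Setting this equal to 0.729 and taking the physical root (0 < X < 1) gives X = 0.422.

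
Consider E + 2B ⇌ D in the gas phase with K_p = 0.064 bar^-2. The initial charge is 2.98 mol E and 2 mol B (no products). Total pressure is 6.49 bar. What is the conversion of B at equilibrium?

X = 0.468

Let X = conversion of B (basis 2 mol B); extent of reaction ξ = X.
At extent ξ: n_E = 2.98 − X; n_B = 2 − 2X; n_D = X.
n_T = Σnᵢ = 4.98 − 2X.
With p_i = (n_i/n_T)P, K_p = p_D / (p_E p_B^2).
Substituting and setting equal to 0.064 bar^-2 gives a polynomial in X; the root in (0,1) is X = 0.468.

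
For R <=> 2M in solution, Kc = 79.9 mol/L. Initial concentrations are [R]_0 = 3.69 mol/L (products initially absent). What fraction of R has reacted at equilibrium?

Let X = conversion of R; extent ξ = 3.69·X mol/L.
Concentrations: [R] = 3.69 − 3.69X; [M] = 7.38X.
Kc = [M]^2 / ([R]).
Setting equal to 79.9 and solving for X on (0,1) gives X = 0.863.

X = 0.863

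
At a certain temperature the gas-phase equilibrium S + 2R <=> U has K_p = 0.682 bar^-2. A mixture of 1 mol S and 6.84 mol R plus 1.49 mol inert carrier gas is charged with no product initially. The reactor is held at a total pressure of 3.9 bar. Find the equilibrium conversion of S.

X = 0.826

Basis: 1 mol S initially; let X = conversion of S. Extent ξ = X.
Mole table: n_S = 1 − X; n_R = 6.84 − 2X; n_U = X; n_I = 1.49 (inert).
Summing: n_T = 9.33 − 2X.
y_i = n_i/n_T, p_i = y_i·P. K_p = p_U / (p_S p_R^2).
Setting this equal to 0.682 bar^-2 and taking the physical root (0 < X < 1) gives X = 0.826.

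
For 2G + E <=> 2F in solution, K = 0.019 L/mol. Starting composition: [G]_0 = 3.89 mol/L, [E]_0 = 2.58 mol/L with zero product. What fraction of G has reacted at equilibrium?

Let X = conversion of G; extent ξ = 3.89X/2 mol/L.
Concentrations: [G] = 3.89 − 3.89X; [E] = 2.58 − 1.95X; [F] = 3.89X.
K = [F]^2 / ([G]^2 [E]).
Solving K = 0.019 for X ∈ (0,1): X = 0.171.

X = 0.171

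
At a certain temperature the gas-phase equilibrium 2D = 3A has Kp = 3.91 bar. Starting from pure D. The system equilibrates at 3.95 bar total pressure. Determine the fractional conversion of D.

Take 1 mol D as basis and let X be its fractional conversion, so ξ = 0.5X.
At extent ξ: n_D = 1 − X; n_A = 1.5X.
Summing: n_T = 1 + 0.5X.
With p_i = (n_i/n_T)P, Kp = p_A^3 / (p_D^2).
Equating to 3.91 bar and solving on 0 < X < 1: X = 0.468.

X = 0.468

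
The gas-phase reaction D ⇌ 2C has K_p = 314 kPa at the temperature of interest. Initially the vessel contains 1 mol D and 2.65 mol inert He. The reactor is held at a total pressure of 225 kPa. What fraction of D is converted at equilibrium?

Take 1 mol D as basis and let X be its fractional conversion, so ξ = X.
At extent ξ: n_D = 1 − X; n_C = 2X; n_I = 2.65 (inert).
Summing: n_T = 3.65 + X.
y_i = n_i/n_T, p_i = y_i·P. K_p = p_C^2 / (p_D).
Setting this equal to 314 kPa and taking the physical root (0 < X < 1) gives X = 0.688.

X = 0.688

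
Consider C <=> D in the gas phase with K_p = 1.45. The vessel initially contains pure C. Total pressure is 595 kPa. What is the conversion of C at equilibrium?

X = 0.592

Let X = conversion of C (basis 1 mol C); extent of reaction ξ = X.
At extent ξ: n_C = 1 − X; n_D = X.
Total moles n_T = 1 (Δν = 0, constant).
With p_i = (n_i/n_T)P, K_p = p_D / (p_C).
Setting this equal to 1.45 and taking the physical root (0 < X < 1) gives X = 0.592.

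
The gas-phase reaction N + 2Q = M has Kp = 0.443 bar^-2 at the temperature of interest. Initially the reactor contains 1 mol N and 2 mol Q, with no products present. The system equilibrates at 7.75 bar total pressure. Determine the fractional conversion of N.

Let X = conversion of N (basis 1 mol N); extent of reaction ξ = X.
Mole table: n_N = 1 − X; n_Q = 2 − 2X; n_M = X.
Summing: n_T = 3 − 2X.
With p_i = (n_i/n_T)P, Kp = p_M / (p_N p_Q^2).
This yields a degree-3 equation in X; solving on (0,1), X = 0.749.

X = 0.749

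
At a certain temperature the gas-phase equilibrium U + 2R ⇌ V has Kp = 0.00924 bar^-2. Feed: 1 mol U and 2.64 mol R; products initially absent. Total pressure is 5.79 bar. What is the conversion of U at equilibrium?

X = 0.133

Take 1 mol U as basis and let X be its fractional conversion, so ξ = X.
Species balance: n_U = 1 − X; n_R = 2.64 − 2X; n_V = X.
Total moles n_T = 3.64 − 2X.
y_i = n_i/n_T, p_i = y_i·P. Kp = p_V / (p_U p_R^2).
Substituting and setting equal to 0.00924 bar^-2 gives a polynomial in X; the root in (0,1) is X = 0.133.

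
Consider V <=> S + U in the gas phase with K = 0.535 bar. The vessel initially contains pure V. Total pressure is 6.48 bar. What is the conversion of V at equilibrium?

X = 0.276

Basis: 1 mol V initially; let X = conversion of V. Extent ξ = X.
Mole table: n_V = 1 − X; n_S = X; n_U = X.
Total moles n_T = 1 + X.
With p_i = (n_i/n_T)P, K = p_S p_U / (p_V).
Substituting and setting equal to 0.535 bar gives a polynomial in X; the root in (0,1) is X = 0.276.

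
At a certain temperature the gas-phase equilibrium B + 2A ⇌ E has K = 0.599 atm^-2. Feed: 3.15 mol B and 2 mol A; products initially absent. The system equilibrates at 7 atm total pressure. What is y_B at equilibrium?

y_B = 0.663

Basis: 2 mol A initially; let X = conversion of A. Extent ξ = X.
Moles: n_B = 3.15 − X; n_A = 2 − 2X; n_E = X.
n_T = Σnᵢ = 5.15 − 2X.
Mole fractions y_i = n_i/n_T; K = p_E / (p_B p_A^2) with p_i = y_i·P.
Equating to 0.599 atm^-2 and solving on 0 < X < 1: X = 0.808.
Then n_B = 2.34, n_T = 3.53, so y_B = 0.663.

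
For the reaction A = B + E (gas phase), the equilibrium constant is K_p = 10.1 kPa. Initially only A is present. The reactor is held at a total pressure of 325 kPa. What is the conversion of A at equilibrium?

Let X = conversion of A (basis 1 mol A); extent of reaction ξ = X.
Mole table: n_A = 1 − X; n_B = X; n_E = X.
Total moles n_T = 1 + X.
Mole fractions y_i = n_i/n_T; K_p = p_B p_E / (p_A) with p_i = y_i·P.
Substituting and setting equal to 10.1 kPa gives a polynomial in X; the root in (0,1) is X = 0.174.

X = 0.174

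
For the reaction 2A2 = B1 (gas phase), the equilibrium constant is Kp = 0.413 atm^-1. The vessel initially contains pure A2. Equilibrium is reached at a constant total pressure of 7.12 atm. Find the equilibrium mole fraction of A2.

y_A2 = 0.437

Take 1 mol A2 as basis and let X be its fractional conversion, so ξ = 0.5X.
Mole table: n_A2 = 1 − X; n_B1 = 0.5X.
n_T = Σnᵢ = 1 − 0.5X.
Mole fractions y_i = n_i/n_T; Kp = p_B1 / (p_A2^2) with p_i = y_i·P.
Equating to 0.413 atm^-1 and solving on 0 < X < 1: X = 0.720.
Then n_A2 = 0.28, n_T = 0.64, so y_A2 = 0.437.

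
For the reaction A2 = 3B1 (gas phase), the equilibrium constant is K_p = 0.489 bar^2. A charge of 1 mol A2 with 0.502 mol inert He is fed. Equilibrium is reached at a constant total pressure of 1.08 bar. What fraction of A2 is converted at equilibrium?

X = 0.366

Take 1 mol A2 as basis and let X be its fractional conversion, so ξ = X.
Moles: n_A2 = 1 − X; n_B1 = 3X; n_I = 0.502 (inert).
Summing: n_T = 1.5 + 2X.
With p_i = (n_i/n_T)P, K_p = p_B1^3 / (p_A2).
Equating to 0.489 bar^2 and solving on 0 < X < 1: X = 0.366.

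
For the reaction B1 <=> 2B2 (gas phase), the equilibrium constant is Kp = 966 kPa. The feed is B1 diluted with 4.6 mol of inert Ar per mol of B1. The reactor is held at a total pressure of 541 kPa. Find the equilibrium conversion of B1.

X = 0.784

Take 1 mol B1 as basis and let X be its fractional conversion, so ξ = X.
Mole table: n_B1 = 1 − X; n_B2 = 2X; n_I = 4.6 (inert).
Total moles n_T = 5.6 + X.
Mole fractions y_i = n_i/n_T; Kp = p_B2^2 / (p_B1) with p_i = y_i·P.
Equating to 966 kPa and solving on 0 < X < 1: X = 0.784.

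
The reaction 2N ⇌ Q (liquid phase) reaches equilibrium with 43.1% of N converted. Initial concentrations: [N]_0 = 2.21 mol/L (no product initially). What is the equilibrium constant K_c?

K_c = 0.301 L/mol

Let X = conversion of N.
Concentrations: [N] = 2.21 − 2.21X; [Q] = 1.1X.
At X = 0.431: [N] = 1.26, [Q] = 0.476.
K_c = [Q] / ([N]^2) = 0.301 L/mol.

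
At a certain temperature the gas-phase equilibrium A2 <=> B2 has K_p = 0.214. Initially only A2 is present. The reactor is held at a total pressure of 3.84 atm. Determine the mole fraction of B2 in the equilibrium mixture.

Take 1 mol A2 as basis and let X be its fractional conversion, so ξ = X.
Mole table: n_A2 = 1 − X; n_B2 = X.
Since Δν = 0, n_T = 1 throughout.
y_i = n_i/n_T, p_i = y_i·P. K_p = p_B2 / (p_A2).
Equating to 0.214 and solving on 0 < X < 1: X = 0.176.
Then n_B2 = 0.176, n_T = 1, so y_B2 = 0.176.

y_B2 = 0.176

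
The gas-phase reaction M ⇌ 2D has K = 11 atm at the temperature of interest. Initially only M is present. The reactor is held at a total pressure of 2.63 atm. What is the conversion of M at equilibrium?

X = 0.715

Basis: 1 mol M initially; let X = conversion of M. Extent ξ = X.
Moles: n_M = 1 − X; n_D = 2X.
Summing: n_T = 1 + X.
y_i = n_i/n_T, p_i = y_i·P. K = p_D^2 / (p_M).
Setting this equal to 11 atm and taking the physical root (0 < X < 1) gives X = 0.715.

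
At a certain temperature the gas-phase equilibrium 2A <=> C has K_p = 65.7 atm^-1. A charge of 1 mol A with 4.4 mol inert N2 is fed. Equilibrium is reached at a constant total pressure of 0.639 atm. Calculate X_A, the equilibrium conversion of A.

Let X = conversion of A (basis 1 mol A); extent of reaction ξ = 0.5X.
Mole table: n_A = 1 − X; n_C = 0.5X; n_I = 4.4 (inert).
Summing: n_T = 5.4 − 0.5X.
With p_i = (n_i/n_T)P, K_p = p_C / (p_A^2).
Substituting and setting equal to 65.7 atm^-1 gives a polynomial in X; the root in (0,1) is X = 0.784.

X = 0.784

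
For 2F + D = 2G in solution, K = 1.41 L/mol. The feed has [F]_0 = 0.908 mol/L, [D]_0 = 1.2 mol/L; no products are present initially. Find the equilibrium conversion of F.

X = 0.537

Let X = conversion of F; extent ξ = 0.908X/2 mol/L.
Concentrations: [F] = 0.908 − 0.908X; [D] = 1.2 − 0.454X; [G] = 0.908X.
K = [G]^2 / ([F]^2 [D]).
Solving K = 1.41 for X ∈ (0,1): X = 0.537.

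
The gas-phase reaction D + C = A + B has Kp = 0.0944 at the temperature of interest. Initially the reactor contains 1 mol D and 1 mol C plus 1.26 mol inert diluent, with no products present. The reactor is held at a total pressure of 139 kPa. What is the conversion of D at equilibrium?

X = 0.235

Basis: 1 mol D initially; let X = conversion of D. Extent ξ = X.
Species balance: n_D = 1 − X; n_C = 1 − X; n_A = X; n_B = X; n_I = 1.26 (inert).
Total moles n_T = 3.26 (Δν = 0, constant).
Mole fractions y_i = n_i/n_T; Kp = p_A p_B / (p_D p_C) with p_i = y_i·P.
Substituting and setting equal to 0.0944 gives a polynomial in X; the root in (0,1) is X = 0.235.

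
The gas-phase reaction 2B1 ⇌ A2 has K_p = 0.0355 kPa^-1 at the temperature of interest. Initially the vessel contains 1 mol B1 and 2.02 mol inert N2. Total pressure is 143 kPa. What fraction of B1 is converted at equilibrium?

Let X = conversion of B1 (basis 1 mol B1); extent of reaction ξ = 0.5X.
Moles: n_B1 = 1 − X; n_A2 = 0.5X; n_I = 2.02 (inert).
n_T = Σnᵢ = 3.02 − 0.5X.
y_i = n_i/n_T, p_i = y_i·P. K_p = p_A2 / (p_B1^2).
Setting this equal to 0.0355 kPa^-1 and taking the physical root (0 < X < 1) gives X = 0.599.

X = 0.599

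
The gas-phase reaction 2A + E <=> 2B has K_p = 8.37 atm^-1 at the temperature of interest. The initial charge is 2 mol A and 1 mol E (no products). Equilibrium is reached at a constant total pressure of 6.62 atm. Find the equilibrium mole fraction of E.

Basis: 2 mol A initially; let X = conversion of A. Extent ξ = X.
Species balance: n_A = 2 − 2X; n_E = 1 − X; n_B = 2X.
n_T = Σnᵢ = 3 − X.
y_i = n_i/n_T, p_i = y_i·P. K_p = p_B^2 / (p_A^2 p_E).
Equating to 8.37 atm^-1 and solving on 0 < X < 1: X = 0.722.
Then n_E = 0.278, n_T = 2.28, so y_E = 0.122.

y_E = 0.122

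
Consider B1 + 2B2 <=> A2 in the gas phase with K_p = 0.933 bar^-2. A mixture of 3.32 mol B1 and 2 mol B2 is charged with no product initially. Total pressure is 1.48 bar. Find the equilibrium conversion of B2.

X = 0.410

Take 2 mol B2 as basis and let X be its fractional conversion, so ξ = X.
Moles: n_B1 = 3.32 − X; n_B2 = 2 − 2X; n_A2 = X.
Total moles n_T = 5.32 − 2X.
Mole fractions y_i = n_i/n_T; K_p = p_A2 / (p_B1 p_B2^2) with p_i = y_i·P.
This yields a degree-3 equation in X; solving on (0,1), X = 0.410.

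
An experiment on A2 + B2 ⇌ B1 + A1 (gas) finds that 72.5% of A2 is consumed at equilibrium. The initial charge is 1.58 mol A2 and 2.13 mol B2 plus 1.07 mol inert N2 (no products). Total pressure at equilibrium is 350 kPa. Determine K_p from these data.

K_p = 3.07

Let X = conversion of A2 (basis 1.58 mol A2); extent of reaction ξ = 1.58X.
Mole table: n_A2 = 1.58 − 1.58X; n_B2 = 2.13 − 1.58X; n_B1 = 1.58X; n_A1 = 1.58X; n_I = 1.07 (inert).
n_T stays at 4.78 (no change in mole number).
At X = 0.725: n_A2 = 0.435, n_B2 = 0.984, n_B1 = 1.15, n_A1 = 1.15, n_T = 4.78.
p_i = (n_i/n_T)·P. K_p = p_B1 p_A1 / (p_A2 p_B2) = 3.07.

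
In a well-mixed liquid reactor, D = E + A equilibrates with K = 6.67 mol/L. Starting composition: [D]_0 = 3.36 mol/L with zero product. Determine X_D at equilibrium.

X = 0.731

Let X = conversion of D; extent ξ = 3.36·X mol/L.
Concentrations: [D] = 3.36 − 3.36X; [E] = 3.36X; [A] = 3.36X.
K = [E] [A] / ([D]).
Solving K = 6.67 for X ∈ (0,1): X = 0.731.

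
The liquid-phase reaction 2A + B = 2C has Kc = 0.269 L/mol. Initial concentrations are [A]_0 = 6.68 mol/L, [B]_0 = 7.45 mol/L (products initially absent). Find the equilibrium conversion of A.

X = 0.551

Let X = conversion of A; extent ξ = 6.68X/2 mol/L.
Concentrations: [A] = 6.68 − 6.68X; [B] = 7.45 − 3.34X; [C] = 6.68X.
Kc = [C]^2 / ([A]^2 [B]).
Equating to 0.269 L/mol: the physical root is X = 0.551.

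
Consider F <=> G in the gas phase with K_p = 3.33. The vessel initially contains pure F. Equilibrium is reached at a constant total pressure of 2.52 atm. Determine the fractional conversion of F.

X = 0.769

Basis: 1 mol F initially; let X = conversion of F. Extent ξ = X.
At extent ξ: n_F = 1 − X; n_G = X.
n_T stays at 1 (no change in mole number).
Mole fractions y_i = n_i/n_T; K_p = p_G / (p_F) with p_i = y_i·P.
Equating to 3.33 and solving on 0 < X < 1: X = 0.769.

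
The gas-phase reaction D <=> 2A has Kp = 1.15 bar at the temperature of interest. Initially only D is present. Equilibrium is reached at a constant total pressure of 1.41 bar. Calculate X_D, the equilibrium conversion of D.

X = 0.412

Take 1 mol D as basis and let X be its fractional conversion, so ξ = X.
Mole table: n_D = 1 − X; n_A = 2X.
n_T = Σnᵢ = 1 + X.
Mole fractions y_i = n_i/n_T; Kp = p_A^2 / (p_D) with p_i = y_i·P.
Equating to 1.15 bar and solving on 0 < X < 1: X = 0.412.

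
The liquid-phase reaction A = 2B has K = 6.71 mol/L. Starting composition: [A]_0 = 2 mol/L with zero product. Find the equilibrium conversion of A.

Let X = conversion of A; extent ξ = 2·X mol/L.
Concentrations: [A] = 2 − 2X; [B] = 4X.
K = [B]^2 / ([A]).
Setting equal to 6.71 and solving for X on (0,1) gives X = 0.588.

X = 0.588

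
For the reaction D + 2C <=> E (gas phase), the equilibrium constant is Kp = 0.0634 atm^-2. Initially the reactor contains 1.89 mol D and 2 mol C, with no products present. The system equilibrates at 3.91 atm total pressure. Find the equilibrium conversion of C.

X = 0.287

Take 2 mol C as basis and let X be its fractional conversion, so ξ = X.
At extent ξ: n_D = 1.89 − X; n_C = 2 − 2X; n_E = X.
Summing: n_T = 3.89 − 2X.
y_i = n_i/n_T, p_i = y_i·P. Kp = p_E / (p_D p_C^2).
This yields a degree-3 equation in X; solving on (0,1), X = 0.287.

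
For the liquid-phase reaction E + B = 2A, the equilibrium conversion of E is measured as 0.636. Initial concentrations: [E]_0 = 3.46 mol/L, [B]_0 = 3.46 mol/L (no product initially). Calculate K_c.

K_c = 12.2

Let X = conversion of E.
Concentrations: [E] = 3.46 − 3.46X; [B] = 3.46 − 3.46X; [A] = 6.92X.
At X = 0.636: [E] = 1.26, [B] = 1.26, [A] = 4.4.
K_c = [A]^2 / ([E] [B]) = 12.2.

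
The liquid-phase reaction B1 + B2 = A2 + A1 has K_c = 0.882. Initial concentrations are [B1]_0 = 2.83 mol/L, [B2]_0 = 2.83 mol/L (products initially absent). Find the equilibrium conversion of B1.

X = 0.484

Let X = conversion of B1; extent ξ = 2.83·X mol/L.
Concentrations: [B1] = 2.83 − 2.83X; [B2] = 2.83 − 2.83X; [A2] = 2.83X; [A1] = 2.83X.
K_c = [A2] [A1] / ([B1] [B2]).
Setting equal to 0.882 and solving for X on (0,1) gives X = 0.484.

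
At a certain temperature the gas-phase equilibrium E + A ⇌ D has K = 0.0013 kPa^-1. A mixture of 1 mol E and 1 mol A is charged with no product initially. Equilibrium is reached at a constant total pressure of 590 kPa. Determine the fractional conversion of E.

Basis: 1 mol E initially; let X = conversion of E. Extent ξ = X.
At extent ξ: n_E = 1 − X; n_A = 1 − X; n_D = X.
Summing: n_T = 2 − X.
y_i = n_i/n_T, p_i = y_i·P. K = p_D / (p_E p_A).
Setting this equal to 0.0013 kPa^-1 and taking the physical root (0 < X < 1) gives X = 0.248.

X = 0.248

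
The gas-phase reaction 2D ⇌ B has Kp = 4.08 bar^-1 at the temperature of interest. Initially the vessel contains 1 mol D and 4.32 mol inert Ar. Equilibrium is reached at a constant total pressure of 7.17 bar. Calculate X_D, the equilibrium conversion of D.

X = 0.748

Basis: 1 mol D initially; let X = conversion of D. Extent ξ = 0.5X.
Mole table: n_D = 1 − X; n_B = 0.5X; n_I = 4.32 (inert).
Summing: n_T = 5.32 − 0.5X.
With p_i = (n_i/n_T)P, Kp = p_B / (p_D^2).
Equating to 4.08 bar^-1 and solving on 0 < X < 1: X = 0.748.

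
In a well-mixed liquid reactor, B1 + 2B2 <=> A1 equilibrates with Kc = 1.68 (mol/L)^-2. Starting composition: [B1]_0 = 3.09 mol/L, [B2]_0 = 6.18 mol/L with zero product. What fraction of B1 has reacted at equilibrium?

Let X = conversion of B1; extent ξ = 3.09·X mol/L.
Concentrations: [B1] = 3.09 − 3.09X; [B2] = 6.18 − 6.18X; [A1] = 3.09X.
Kc = [A1] / ([B1] [B2]^2).
Equating to 1.68 (mol/L)^-2: the physical root is X = 0.771.

X = 0.771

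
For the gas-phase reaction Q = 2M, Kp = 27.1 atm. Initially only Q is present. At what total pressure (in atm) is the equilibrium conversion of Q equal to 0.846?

P = 2.69 atm

Basis: 1 mol Q initially; let X = conversion of Q. Extent ξ = X.
Species balance: n_Q = 1 − X; n_M = 2X.
n_T = Σnᵢ = 1 + X.
Kp = p_M^2 / (p_Q) with p_i = (n_i/n_T)·P.
At X = 0.846: the mole-fraction product g(X) = Π y_i^ν_i = 10.07. Since Kp = g(X)·P^{1}, P = (Kp/g)^(1/1) = (27.1/10.07)^(1/1) = 2.69 atm.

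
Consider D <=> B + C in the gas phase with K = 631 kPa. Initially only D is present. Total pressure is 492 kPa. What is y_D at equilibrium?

y_D = 0.143

Basis: 1 mol D initially; let X = conversion of D. Extent ξ = X.
Moles: n_D = 1 − X; n_B = X; n_C = X.
Total moles n_T = 1 + X.
With p_i = (n_i/n_T)P, K = p_B p_C / (p_D).
Equating to 631 kPa and solving on 0 < X < 1: X = 0.750.
Then n_D = 0.25, n_T = 1.75, so y_D = 0.143.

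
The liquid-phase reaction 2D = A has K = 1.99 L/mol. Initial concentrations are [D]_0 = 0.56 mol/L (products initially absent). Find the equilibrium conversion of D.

Let X = conversion of D; extent ξ = 0.56X/2 mol/L.
Concentrations: [D] = 0.56 − 0.56X; [A] = 0.28X.
K = [A] / ([D]^2).
Setting equal to 1.99 and solving for X on (0,1) gives X = 0.518.

X = 0.518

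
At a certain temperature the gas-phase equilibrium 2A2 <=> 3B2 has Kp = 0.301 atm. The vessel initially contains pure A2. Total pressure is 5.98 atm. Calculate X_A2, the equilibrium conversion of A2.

Let X = conversion of A2 (basis 1 mol A2); extent of reaction ξ = 0.5X.
Moles: n_A2 = 1 − X; n_B2 = 1.5X.
n_T = Σnᵢ = 1 + 0.5X.
Mole fractions y_i = n_i/n_T; Kp = p_B2^3 / (p_A2^2) with p_i = y_i·P.
Substituting and setting equal to 0.301 atm gives a polynomial in X; the root in (0,1) is X = 0.216.

X = 0.216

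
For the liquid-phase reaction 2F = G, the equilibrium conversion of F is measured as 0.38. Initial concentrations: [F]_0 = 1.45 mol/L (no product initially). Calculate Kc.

Kc = 0.341 L/mol

Let X = conversion of F.
Concentrations: [F] = 1.45 − 1.45X; [G] = 0.725X.
At X = 0.38: [F] = 0.899, [G] = 0.275.
Kc = [G] / ([F]^2) = 0.341 L/mol.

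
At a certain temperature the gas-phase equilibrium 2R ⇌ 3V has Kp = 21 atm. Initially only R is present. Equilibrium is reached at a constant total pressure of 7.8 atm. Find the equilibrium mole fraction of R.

Basis: 1 mol R initially; let X = conversion of R. Extent ξ = 0.5X.
Mole table: n_R = 1 − X; n_V = 1.5X.
n_T = Σnᵢ = 1 + 0.5X.
Mole fractions y_i = n_i/n_T; Kp = p_V^3 / (p_R^2) with p_i = y_i·P.
This yields a degree-3 equation in X; solving on (0,1), X = 0.572.
Then n_R = 0.428, n_T = 1.29, so y_R = 0.332.

y_R = 0.332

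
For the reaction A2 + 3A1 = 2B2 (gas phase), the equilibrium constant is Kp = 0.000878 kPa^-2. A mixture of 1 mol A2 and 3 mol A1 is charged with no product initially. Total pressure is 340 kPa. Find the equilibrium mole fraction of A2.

y_A2 = 0.105

Let X = conversion of A2 (basis 1 mol A2); extent of reaction ξ = X.
Mole table: n_A2 = 1 − X; n_A1 = 3 − 3X; n_B2 = 2X.
Total moles n_T = 4 − 2X.
y_i = n_i/n_T, p_i = y_i·P. Kp = p_B2^2 / (p_A2 p_A1^3).
Equating to 0.000878 kPa^-2 and solving on 0 < X < 1: X = 0.734.
Then n_A2 = 0.266, n_T = 2.53, so y_A2 = 0.105.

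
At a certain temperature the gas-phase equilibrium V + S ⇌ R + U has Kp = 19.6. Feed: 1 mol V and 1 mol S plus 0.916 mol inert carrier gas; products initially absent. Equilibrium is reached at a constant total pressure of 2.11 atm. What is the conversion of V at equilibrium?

Take 1 mol V as basis and let X be its fractional conversion, so ξ = X.
Mole table: n_V = 1 − X; n_S = 1 − X; n_R = X; n_U = X; n_I = 0.916 (inert).
Since Δν = 0, n_T = 2.92 throughout.
Mole fractions y_i = n_i/n_T; Kp = p_R p_U / (p_V p_S) with p_i = y_i·P.
Substituting and setting equal to 19.6 gives a polynomial in X; the root in (0,1) is X = 0.816.

X = 0.816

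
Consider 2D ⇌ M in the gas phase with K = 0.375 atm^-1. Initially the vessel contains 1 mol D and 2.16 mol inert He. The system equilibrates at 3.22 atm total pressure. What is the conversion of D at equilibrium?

Take 1 mol D as basis and let X be its fractional conversion, so ξ = 0.5X.
At extent ξ: n_D = 1 − X; n_M = 0.5X; n_I = 2.16 (inert).
Total moles n_T = 3.16 − 0.5X.
y_i = n_i/n_T, p_i = y_i·P. K = p_M / (p_D^2).
This yields a degree-2 equation in X; solving on (0,1), X = 0.346.

X = 0.346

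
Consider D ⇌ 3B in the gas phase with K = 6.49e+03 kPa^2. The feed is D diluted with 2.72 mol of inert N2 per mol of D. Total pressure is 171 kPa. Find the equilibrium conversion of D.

Let X = conversion of D (basis 1 mol D); extent of reaction ξ = X.
At extent ξ: n_D = 1 − X; n_B = 3X; n_I = 2.72 (inert).
Summing: n_T = 3.72 + 2X.
Mole fractions y_i = n_i/n_T; K = p_B^3 / (p_D) with p_i = y_i·P.
This yields a degree-3 equation in X; solving on (0,1), X = 0.458.

X = 0.458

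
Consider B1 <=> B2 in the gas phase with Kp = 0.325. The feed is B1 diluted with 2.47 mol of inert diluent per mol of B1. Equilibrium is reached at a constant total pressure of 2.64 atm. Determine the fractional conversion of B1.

X = 0.245

Let X = conversion of B1 (basis 1 mol B1); extent of reaction ξ = X.
Mole table: n_B1 = 1 − X; n_B2 = X; n_I = 2.47 (inert).
Total moles n_T = 3.47 (Δν = 0, constant).
y_i = n_i/n_T, p_i = y_i·P. Kp = p_B2 / (p_B1).
Substituting and setting equal to 0.325 gives a polynomial in X; the root in (0,1) is X = 0.245.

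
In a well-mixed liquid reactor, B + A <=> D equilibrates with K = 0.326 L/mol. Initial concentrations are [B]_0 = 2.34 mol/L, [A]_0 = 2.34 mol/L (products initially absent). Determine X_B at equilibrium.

X = 0.336

Let X = conversion of B; extent ξ = 2.34·X mol/L.
Concentrations: [B] = 2.34 − 2.34X; [A] = 2.34 − 2.34X; [D] = 2.34X.
K = [D] / ([B] [A]).
This equals 0.326 at X = 0.336 (the root in 0 < X < 1).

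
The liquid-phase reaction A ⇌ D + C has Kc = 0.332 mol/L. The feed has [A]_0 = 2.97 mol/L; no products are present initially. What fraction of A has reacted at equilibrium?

X = 0.283

Let X = conversion of A; extent ξ = 2.97·X mol/L.
Concentrations: [A] = 2.97 − 2.97X; [D] = 2.97X; [C] = 2.97X.
Kc = [D] [C] / ([A]).
Setting equal to 0.332 and solving for X on (0,1) gives X = 0.283.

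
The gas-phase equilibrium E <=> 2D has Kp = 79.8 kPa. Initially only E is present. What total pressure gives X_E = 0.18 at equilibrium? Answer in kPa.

P = 596 kPa

Basis: 1 mol E initially; let X = conversion of E. Extent ξ = X.
Species balance: n_E = 1 − X; n_D = 2X.
Summing: n_T = 1 + X.
Kp = p_D^2 / (p_E) with p_i = (n_i/n_T)·P.
At X = 0.18: the mole-fraction product g(X) = Π y_i^ν_i = 0.1339. Since Kp = g(X)·P^{1}, P = (Kp/g)^(1/1) = (79.8/0.1339)^(1/1) = 596 kPa.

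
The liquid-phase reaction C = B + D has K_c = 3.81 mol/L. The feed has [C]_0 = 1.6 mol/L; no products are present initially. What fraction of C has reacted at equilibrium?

X = 0.758

Let X = conversion of C; extent ξ = 1.6·X mol/L.
Concentrations: [C] = 1.6 − 1.6X; [B] = 1.6X; [D] = 1.6X.
K_c = [B] [D] / ([C]).
This equals 3.81 at X = 0.758 (the root in 0 < X < 1).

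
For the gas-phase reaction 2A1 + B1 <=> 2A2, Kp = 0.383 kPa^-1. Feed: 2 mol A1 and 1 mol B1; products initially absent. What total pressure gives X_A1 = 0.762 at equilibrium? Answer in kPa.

P = 252 kPa

Let X = conversion of A1 (basis 2 mol A1); extent of reaction ξ = X.
Mole table: n_A1 = 2 − 2X; n_B1 = 1 − X; n_A2 = 2X.
Summing: n_T = 3 − X.
Kp = p_A2^2 / (p_A1^2 p_B1) with p_i = (n_i/n_T)·P.
At X = 0.762: the mole-fraction product g(X) = Π y_i^ν_i = 96.39. Since Kp = g(X)·P^{-1}, P = (g/Kp)^(1/1) = (96.39/0.383)^(1/1) = 252 kPa.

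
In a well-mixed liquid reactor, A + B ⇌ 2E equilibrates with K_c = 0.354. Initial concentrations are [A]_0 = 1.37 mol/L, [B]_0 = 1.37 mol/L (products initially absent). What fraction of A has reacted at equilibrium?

Let X = conversion of A; extent ξ = 1.37·X mol/L.
Concentrations: [A] = 1.37 − 1.37X; [B] = 1.37 − 1.37X; [E] = 2.74X.
K_c = [E]^2 / ([A] [B]).
This equals 0.354 at X = 0.229 (the root in 0 < X < 1).

X = 0.229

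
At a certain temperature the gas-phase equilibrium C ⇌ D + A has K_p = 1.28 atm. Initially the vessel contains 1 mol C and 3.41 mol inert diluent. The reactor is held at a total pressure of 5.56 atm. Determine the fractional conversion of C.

Basis: 1 mol C initially; let X = conversion of C. Extent ξ = X.
At extent ξ: n_C = 1 − X; n_D = X; n_A = X; n_I = 3.41 (inert).
Total moles n_T = 4.41 + X.
Mole fractions y_i = n_i/n_T; K_p = p_D p_A / (p_C) with p_i = y_i·P.
Substituting and setting equal to 1.28 atm gives a polynomial in X; the root in (0,1) is X = 0.644.

X = 0.644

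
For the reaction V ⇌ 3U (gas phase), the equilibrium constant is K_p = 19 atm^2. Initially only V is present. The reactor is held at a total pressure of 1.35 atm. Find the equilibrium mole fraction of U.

Take 1 mol V as basis and let X be its fractional conversion, so ξ = X.
Moles: n_V = 1 − X; n_U = 3X.
Total moles n_T = 1 + 2X.
Mole fractions y_i = n_i/n_T; K_p = p_U^3 / (p_V) with p_i = y_i·P.
This yields a degree-3 equation in X; solving on (0,1), X = 0.803.
Then n_U = 2.41, n_T = 2.61, so y_U = 0.924.

y_U = 0.924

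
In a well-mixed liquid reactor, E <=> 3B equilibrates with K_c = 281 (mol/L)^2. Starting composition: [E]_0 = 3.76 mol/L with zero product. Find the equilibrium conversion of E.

X = 0.641

Let X = conversion of E; extent ξ = 3.76·X mol/L.
Concentrations: [E] = 3.76 − 3.76X; [B] = 11.3X.
K_c = [B]^3 / ([E]).
Equating to 281 (mol/L)^2: the physical root is X = 0.641.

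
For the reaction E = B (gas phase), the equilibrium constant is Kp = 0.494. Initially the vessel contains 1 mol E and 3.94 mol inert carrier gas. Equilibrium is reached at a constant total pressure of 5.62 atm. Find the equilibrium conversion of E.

X = 0.331

Basis: 1 mol E initially; let X = conversion of E. Extent ξ = X.
At extent ξ: n_E = 1 − X; n_B = X; n_I = 3.94 (inert).
Since Δν = 0, n_T = 4.94 throughout.
With p_i = (n_i/n_T)P, Kp = p_B / (p_E).
Substituting and setting equal to 0.494 gives a polynomial in X; the root in (0,1) is X = 0.331.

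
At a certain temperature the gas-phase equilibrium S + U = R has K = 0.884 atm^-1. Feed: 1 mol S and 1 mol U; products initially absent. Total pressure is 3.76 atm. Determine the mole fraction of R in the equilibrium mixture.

Take 1 mol S as basis and let X be its fractional conversion, so ξ = X.
Species balance: n_S = 1 − X; n_U = 1 − X; n_R = X.
Total moles n_T = 2 − X.
Mole fractions y_i = n_i/n_T; K = p_R / (p_S p_U) with p_i = y_i·P.
Substituting and setting equal to 0.884 atm^-1 gives a polynomial in X; the root in (0,1) is X = 0.519.
Then n_R = 0.519, n_T = 1.48, so y_R = 0.351.

y_R = 0.351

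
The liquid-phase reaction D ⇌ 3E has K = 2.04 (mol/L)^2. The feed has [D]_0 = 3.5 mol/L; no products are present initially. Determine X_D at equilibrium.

Let X = conversion of D; extent ξ = 3.5·X mol/L.
Concentrations: [D] = 3.5 − 3.5X; [E] = 10.5X.
K = [E]^3 / ([D]).
Solving K = 2.04 for X ∈ (0,1): X = 0.172.

X = 0.172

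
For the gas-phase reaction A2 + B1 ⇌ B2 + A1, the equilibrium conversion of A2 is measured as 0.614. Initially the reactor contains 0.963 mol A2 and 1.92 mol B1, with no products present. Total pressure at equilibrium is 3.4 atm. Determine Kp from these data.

Let X = conversion of A2 (basis 0.963 mol A2); extent of reaction ξ = 0.963X.
At extent ξ: n_A2 = 0.963 − 0.963X; n_B1 = 1.92 − 0.963X; n_B2 = 0.963X; n_A1 = 0.963X.
Since Δν = 0, n_T = 2.88 throughout.
At X = 0.614: n_A2 = 0.372, n_B1 = 1.33, n_B2 = 0.591, n_A1 = 0.591, n_T = 2.88.
p_i = (n_i/n_T)·P. Kp = p_B2 p_A1 / (p_A2 p_B1) = 0.708.

Kp = 0.708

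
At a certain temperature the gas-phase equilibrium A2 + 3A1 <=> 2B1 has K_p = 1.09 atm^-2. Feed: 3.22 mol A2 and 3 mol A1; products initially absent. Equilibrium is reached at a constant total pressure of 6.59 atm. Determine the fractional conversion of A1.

Basis: 3 mol A1 initially; let X = conversion of A1. Extent ξ = X.
Moles: n_A2 = 3.22 − X; n_A1 = 3 − 3X; n_B1 = 2X.
Total moles n_T = 6.22 − 2X.
With p_i = (n_i/n_T)P, K_p = p_B1^2 / (p_A2 p_A1^3).
Equating to 1.09 atm^-2 and solving on 0 < X < 1: X = 0.749.

X = 0.749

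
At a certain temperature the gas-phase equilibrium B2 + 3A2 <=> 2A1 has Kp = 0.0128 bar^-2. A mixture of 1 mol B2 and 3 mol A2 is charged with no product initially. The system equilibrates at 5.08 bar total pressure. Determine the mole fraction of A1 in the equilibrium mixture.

Take 1 mol B2 as basis and let X be its fractional conversion, so ξ = X.
Species balance: n_B2 = 1 − X; n_A2 = 3 − 3X; n_A1 = 2X.
Total moles n_T = 4 − 2X.
With p_i = (n_i/n_T)P, Kp = p_A1^2 / (p_B2 p_A2^3).
This yields a degree-4 equation in X; solving on (0,1), X = 0.243.
Then n_A1 = 0.487, n_T = 3.51, so y_A1 = 0.139.

y_A1 = 0.139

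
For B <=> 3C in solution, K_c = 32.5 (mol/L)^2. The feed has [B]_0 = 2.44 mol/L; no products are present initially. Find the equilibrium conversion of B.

Let X = conversion of B; extent ξ = 2.44·X mol/L.
Concentrations: [B] = 2.44 − 2.44X; [C] = 7.32X.
K_c = [C]^3 / ([B]).
Solving K_c = 32.5 for X ∈ (0,1): X = 0.474.

X = 0.474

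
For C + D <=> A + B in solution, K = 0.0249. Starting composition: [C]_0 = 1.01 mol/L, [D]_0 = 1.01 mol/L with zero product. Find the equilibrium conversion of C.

X = 0.136

Let X = conversion of C; extent ξ = 1.01·X mol/L.
Concentrations: [C] = 1.01 − 1.01X; [D] = 1.01 − 1.01X; [A] = 1.01X; [B] = 1.01X.
K = [A] [B] / ([C] [D]).
Solving K = 0.0249 for X ∈ (0,1): X = 0.136.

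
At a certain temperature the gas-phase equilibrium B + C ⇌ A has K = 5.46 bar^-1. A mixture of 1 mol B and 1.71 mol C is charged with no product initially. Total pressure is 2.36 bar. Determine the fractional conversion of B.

X = 0.856

Basis: 1 mol B initially; let X = conversion of B. Extent ξ = X.
At extent ξ: n_B = 1 − X; n_C = 1.71 − X; n_A = X.
Summing: n_T = 2.71 − X.
Mole fractions y_i = n_i/n_T; K = p_A / (p_B p_C) with p_i = y_i·P.
Substituting and setting equal to 5.46 bar^-1 gives a polynomial in X; the root in (0,1) is X = 0.856.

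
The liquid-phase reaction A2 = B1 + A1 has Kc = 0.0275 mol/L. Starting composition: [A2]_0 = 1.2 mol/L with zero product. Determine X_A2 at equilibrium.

Let X = conversion of A2; extent ξ = 1.2·X mol/L.
Concentrations: [A2] = 1.2 − 1.2X; [B1] = 1.2X; [A1] = 1.2X.
Kc = [B1] [A1] / ([A2]).
This equals 0.0275 at X = 0.140 (the root in 0 < X < 1).

X = 0.140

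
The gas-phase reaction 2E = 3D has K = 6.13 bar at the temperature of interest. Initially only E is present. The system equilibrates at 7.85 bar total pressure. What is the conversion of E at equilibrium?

Let X = conversion of E (basis 1 mol E); extent of reaction ξ = 0.5X.
Mole table: n_E = 1 − X; n_D = 1.5X.
n_T = Σnᵢ = 1 + 0.5X.
Mole fractions y_i = n_i/n_T; K = p_D^3 / (p_E^2) with p_i = y_i·P.
Equating to 6.13 bar and solving on 0 < X < 1: X = 0.444.

X = 0.444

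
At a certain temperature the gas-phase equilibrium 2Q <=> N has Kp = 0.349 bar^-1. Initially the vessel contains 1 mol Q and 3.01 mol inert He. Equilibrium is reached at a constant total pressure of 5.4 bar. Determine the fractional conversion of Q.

X = 0.380

Let X = conversion of Q (basis 1 mol Q); extent of reaction ξ = 0.5X.
Mole table: n_Q = 1 − X; n_N = 0.5X; n_I = 3.01 (inert).
Summing: n_T = 4.01 − 0.5X.
Mole fractions y_i = n_i/n_T; Kp = p_N / (p_Q^2) with p_i = y_i·P.
Equating to 0.349 bar^-1 and solving on 0 < X < 1: X = 0.380.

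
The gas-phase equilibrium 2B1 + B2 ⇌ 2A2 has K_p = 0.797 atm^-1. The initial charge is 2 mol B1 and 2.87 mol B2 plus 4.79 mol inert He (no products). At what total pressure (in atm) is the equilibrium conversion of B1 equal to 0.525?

Basis: 2 mol B1 initially; let X = conversion of B1. Extent ξ = X.
Mole table: n_B1 = 2 − 2X; n_B2 = 2.87 − X; n_A2 = 2X; n_I = 4.79 (inert).
Summing: n_T = 9.66 − X.
K_p = p_A2^2 / (p_B1^2 p_B2) with p_i = (n_i/n_T)·P.
At X = 0.525: the mole-fraction product g(X) = Π y_i^ν_i = 4.759. Since K_p = g(X)·P^{-1}, P = (g/K_p)^(1/1) = (4.759/0.797)^(1/1) = 5.97 atm.

P = 5.97 atm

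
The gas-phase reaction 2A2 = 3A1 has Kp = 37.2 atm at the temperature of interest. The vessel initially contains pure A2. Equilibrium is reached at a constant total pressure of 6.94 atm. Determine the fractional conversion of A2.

X = 0.644

Let X = conversion of A2 (basis 1 mol A2); extent of reaction ξ = 0.5X.
Species balance: n_A2 = 1 − X; n_A1 = 1.5X.
Summing: n_T = 1 + 0.5X.
Mole fractions y_i = n_i/n_T; Kp = p_A1^3 / (p_A2^2) with p_i = y_i·P.
Setting this equal to 37.2 atm and taking the physical root (0 < X < 1) gives X = 0.644.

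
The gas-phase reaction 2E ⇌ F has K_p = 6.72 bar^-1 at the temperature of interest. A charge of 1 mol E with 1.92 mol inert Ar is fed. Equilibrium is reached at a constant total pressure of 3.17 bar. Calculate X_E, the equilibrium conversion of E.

Take 1 mol E as basis and let X be its fractional conversion, so ξ = 0.5X.
Mole table: n_E = 1 − X; n_F = 0.5X; n_I = 1.92 (inert).
n_T = Σnᵢ = 2.92 − 0.5X.
y_i = n_i/n_T, p_i = y_i·P. K_p = p_F / (p_E^2).
Setting this equal to 6.72 bar^-1 and taking the physical root (0 < X < 1) gives X = 0.784.

X = 0.784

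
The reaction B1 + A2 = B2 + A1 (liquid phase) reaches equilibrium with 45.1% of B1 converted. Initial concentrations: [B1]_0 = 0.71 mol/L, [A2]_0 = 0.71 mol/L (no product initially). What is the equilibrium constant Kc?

Let X = conversion of B1.
Concentrations: [B1] = 0.71 − 0.71X; [A2] = 0.71 − 0.71X; [B2] = 0.71X; [A1] = 0.71X.
At X = 0.451: [B1] = 0.39, [A2] = 0.39, [B2] = 0.32, [A1] = 0.32.
Kc = [B2] [A1] / ([B1] [A2]) = 0.675.

Kc = 0.675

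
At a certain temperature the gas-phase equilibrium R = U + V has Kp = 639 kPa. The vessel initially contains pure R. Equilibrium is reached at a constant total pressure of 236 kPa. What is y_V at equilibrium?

y_V = 0.461

Let X = conversion of R (basis 1 mol R); extent of reaction ξ = X.
At extent ξ: n_R = 1 − X; n_U = X; n_V = X.
Summing: n_T = 1 + X.
y_i = n_i/n_T, p_i = y_i·P. Kp = p_U p_V / (p_R).
Substituting and setting equal to 639 kPa gives a polynomial in X; the root in (0,1) is X = 0.855.
Then n_V = 0.855, n_T = 1.85, so y_V = 0.461.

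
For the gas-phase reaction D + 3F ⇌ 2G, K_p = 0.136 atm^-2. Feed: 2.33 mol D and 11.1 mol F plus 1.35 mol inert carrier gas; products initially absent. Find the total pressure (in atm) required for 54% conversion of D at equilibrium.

P = 4.08 atm

Take 2.33 mol D as basis and let X be its fractional conversion, so ξ = 2.33X.
At extent ξ: n_D = 2.33 − 2.33X; n_F = 11.1 − 6.99X; n_G = 4.66X; n_I = 1.35 (inert).
n_T = Σnᵢ = 14.8 − 4.66X.
K_p = p_G^2 / (p_D p_F^3) with p_i = (n_i/n_T)·P.
At X = 0.54: the mole-fraction product g(X) = Π y_i^ν_i = 2.26. Since K_p = g(X)·P^{-2}, P = (g/K_p)^(1/2) = (2.26/0.136)^(1/2) = 4.08 atm.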